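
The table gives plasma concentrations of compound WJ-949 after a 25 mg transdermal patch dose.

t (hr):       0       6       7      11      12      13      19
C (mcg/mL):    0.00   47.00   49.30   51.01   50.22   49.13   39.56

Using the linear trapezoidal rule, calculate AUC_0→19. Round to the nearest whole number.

Trapezoidal AUC_0→19:
  [0→6]: (0.00+47.00)/2 × 6 = 141.0
  [6→7]: (47.00+49.30)/2 × 1 = 48.15
  [7→11]: (49.30+51.01)/2 × 4 = 200.62
  [11→12]: (51.01+50.22)/2 × 1 = 50.615
  [12→13]: (50.22+49.13)/2 × 1 = 49.675
  [13→19]: (49.13+39.56)/2 × 6 = 266.07
  Sum = 756.13 mcg/mL·hr

AUC = 756 mcg/mL·hr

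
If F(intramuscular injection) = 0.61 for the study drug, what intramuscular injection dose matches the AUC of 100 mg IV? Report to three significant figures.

D_intramuscular = 164 mg

For equal systemic exposure: F × D_ev = D_iv
D_ev = D_iv / F = 100 / 0.61 = 163.934 mg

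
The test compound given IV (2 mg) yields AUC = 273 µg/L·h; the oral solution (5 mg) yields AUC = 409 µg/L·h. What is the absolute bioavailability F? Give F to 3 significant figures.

F = 0.599

F = (AUC_ev / D_ev) / (AUC_iv / D_iv)
  = (409/5) / (273/2)
  = 81.8 / 136.5 = 0.5993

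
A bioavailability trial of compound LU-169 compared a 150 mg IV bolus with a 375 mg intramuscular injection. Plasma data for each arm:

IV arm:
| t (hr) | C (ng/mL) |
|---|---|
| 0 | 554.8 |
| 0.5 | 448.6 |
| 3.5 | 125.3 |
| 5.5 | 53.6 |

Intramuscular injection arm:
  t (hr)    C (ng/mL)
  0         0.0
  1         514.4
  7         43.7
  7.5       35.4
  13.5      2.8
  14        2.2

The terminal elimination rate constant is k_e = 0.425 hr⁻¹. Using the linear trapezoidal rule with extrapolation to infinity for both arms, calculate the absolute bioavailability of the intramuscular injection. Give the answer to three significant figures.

Trapezoidal AUC_0→5.5 (IV):
  [0→0.5]: (554.8+448.6)/2 × 0.5 = 250.85
  [0.5→3.5]: (448.6+125.3)/2 × 3 = 860.85
  [3.5→5.5]: (125.3+53.6)/2 × 2 = 178.9
  Sum = 1290.6 ng/mL·hr
IV tail: 53.6/0.425 = 126.118; AUC_iv,0→∞ = 1290.6 + 126.118 = 1416.718 ng/mL·hr
Trapezoidal AUC_0→14 (intramuscular injection):
  [0→1]: (0.0+514.4)/2 × 1 = 257.2
  [1→7]: (514.4+43.7)/2 × 6 = 1674.3
  [7→7.5]: (43.7+35.4)/2 × 0.5 = 19.775
  [7.5→13.5]: (35.4+2.8)/2 × 6 = 114.6
  [13.5→14]: (2.8+2.2)/2 × 0.5 = 1.25
  Sum = 2067.125 ng/mL·hr
intramuscular injection tail: 2.2/0.425 = 5.176; AUC_ev,0→∞ = 2067.125 + 5.176 = 2072.301 ng/mL·hr
F = (AUC_ev/D_ev)/(AUC_iv/D_iv) = (2072.301/375)/(1416.718/150) = 5.526136/9.44479 = 0.5851

F = 0.585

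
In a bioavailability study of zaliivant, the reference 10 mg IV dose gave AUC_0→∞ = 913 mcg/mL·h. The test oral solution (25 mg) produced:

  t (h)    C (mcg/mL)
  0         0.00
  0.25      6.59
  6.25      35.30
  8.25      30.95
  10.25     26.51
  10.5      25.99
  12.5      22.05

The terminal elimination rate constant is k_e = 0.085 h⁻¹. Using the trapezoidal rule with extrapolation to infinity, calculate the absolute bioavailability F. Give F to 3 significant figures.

Trapezoidal AUC_0→12.5 (oral solution):
  [0→0.25]: (0.00+6.59)/2 × 0.25 = 0.82375
  [0.25→6.25]: (6.59+35.30)/2 × 6 = 125.67
  [6.25→8.25]: (35.30+30.95)/2 × 2 = 66.25
  [8.25→10.25]: (30.95+26.51)/2 × 2 = 57.46
  [10.25→10.5]: (26.51+25.99)/2 × 0.25 = 6.5625
  [10.5→12.5]: (25.99+22.05)/2 × 2 = 48.04
  Sum = 304.80625 mcg/mL·h
Tail: C_last/k_e = 22.05/0.085 = 259.412
AUC_0→∞ (oral solution) = 304.80625 + 259.412 = 564.21825 mcg/mL·h
F = (AUC_ev/D_ev)/(AUC_iv/D_iv) = (564.21825/25)/(913/10) = 22.56873/91.3 = 0.2472

F = 0.247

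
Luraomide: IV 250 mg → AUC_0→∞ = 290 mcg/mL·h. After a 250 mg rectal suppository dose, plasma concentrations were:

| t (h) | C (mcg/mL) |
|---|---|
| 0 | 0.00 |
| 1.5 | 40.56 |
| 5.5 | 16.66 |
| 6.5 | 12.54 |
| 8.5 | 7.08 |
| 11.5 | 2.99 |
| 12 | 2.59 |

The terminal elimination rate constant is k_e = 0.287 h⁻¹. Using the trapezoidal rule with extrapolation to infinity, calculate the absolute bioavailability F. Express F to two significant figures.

F = 0.71

Trapezoidal AUC_0→12 (rectal suppository):
  [0→1.5]: (0.00+40.56)/2 × 1.5 = 30.42
  [1.5→5.5]: (40.56+16.66)/2 × 4 = 114.44
  [5.5→6.5]: (16.66+12.54)/2 × 1 = 14.6
  [6.5→8.5]: (12.54+7.08)/2 × 2 = 19.62
  [8.5→11.5]: (7.08+2.99)/2 × 3 = 15.105
  [11.5→12]: (2.99+2.59)/2 × 0.5 = 1.395
  Sum = 195.58 mcg/mL·h
Tail: C_last/k_e = 2.59/0.287 = 9.024
AUC_0→∞ (rectal suppository) = 195.58 + 9.024 = 204.604 mcg/mL·h
F = (AUC_ev/D_ev)/(AUC_iv/D_iv) = (204.604/250)/(290/250) = 0.818416/1.16 = 0.7055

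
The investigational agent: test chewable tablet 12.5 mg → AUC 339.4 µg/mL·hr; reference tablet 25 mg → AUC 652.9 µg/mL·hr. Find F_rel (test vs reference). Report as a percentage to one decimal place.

F_rel = (AUC_test/D_test) / (AUC_ref/D_ref)
      = (339.4/12.5) / (652.9/25)
      = 27.152 / 26.116 = 1.0397 = 103.97%

F_rel = 104.0%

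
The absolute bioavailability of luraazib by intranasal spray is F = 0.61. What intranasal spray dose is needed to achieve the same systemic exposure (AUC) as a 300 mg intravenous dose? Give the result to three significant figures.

For equal systemic exposure: F × D_ev = D_iv
D_ev = D_iv / F = 300 / 0.61 = 491.803 mg

D_intranasal = 492 mg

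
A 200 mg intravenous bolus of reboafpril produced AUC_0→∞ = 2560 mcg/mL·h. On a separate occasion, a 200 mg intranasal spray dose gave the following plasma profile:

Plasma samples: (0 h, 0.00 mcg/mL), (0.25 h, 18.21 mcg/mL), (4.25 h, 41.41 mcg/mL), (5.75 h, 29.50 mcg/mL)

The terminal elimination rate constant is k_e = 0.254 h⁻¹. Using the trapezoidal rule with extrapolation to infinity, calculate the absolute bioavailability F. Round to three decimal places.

Trapezoidal AUC_0→5.75 (intranasal spray):
  [0→0.25]: (0.00+18.21)/2 × 0.25 = 2.27625
  [0.25→4.25]: (18.21+41.41)/2 × 4 = 119.24
  [4.25→5.75]: (41.41+29.50)/2 × 1.5 = 53.1825
  Sum = 174.69875 mcg/mL·h
Tail: C_last/k_e = 29.50/0.254 = 116.142
AUC_0→∞ (intranasal spray) = 174.69875 + 116.142 = 290.84075 mcg/mL·h
F = (AUC_ev/D_ev)/(AUC_iv/D_iv) = (290.84075/200)/(2560/200) = 1.4542/12.8 = 0.1136

F = 0.114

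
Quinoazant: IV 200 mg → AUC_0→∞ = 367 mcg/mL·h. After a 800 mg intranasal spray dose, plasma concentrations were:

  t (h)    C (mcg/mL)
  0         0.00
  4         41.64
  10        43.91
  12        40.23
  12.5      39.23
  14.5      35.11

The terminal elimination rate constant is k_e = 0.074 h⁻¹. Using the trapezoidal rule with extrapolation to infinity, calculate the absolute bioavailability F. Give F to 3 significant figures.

F = 0.676

Trapezoidal AUC_0→14.5 (intranasal spray):
  [0→4]: (0.00+41.64)/2 × 4 = 83.28
  [4→10]: (41.64+43.91)/2 × 6 = 256.65
  [10→12]: (43.91+40.23)/2 × 2 = 84.14
  [12→12.5]: (40.23+39.23)/2 × 0.5 = 19.865
  [12.5→14.5]: (39.23+35.11)/2 × 2 = 74.34
  Sum = 518.275 mcg/mL·h
Tail: C_last/k_e = 35.11/0.074 = 474.459
AUC_0→∞ (intranasal spray) = 518.275 + 474.459 = 992.734 mcg/mL·h
F = (AUC_ev/D_ev)/(AUC_iv/D_iv) = (992.734/800)/(367/200) = 1.2409175/1.835 = 0.6762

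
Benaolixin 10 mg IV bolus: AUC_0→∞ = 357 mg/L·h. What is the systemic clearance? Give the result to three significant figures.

CL = Dose_iv / AUC_0→∞
   = 10 / 357 = 0.0280112 L/h

CL = 0.0280 L/h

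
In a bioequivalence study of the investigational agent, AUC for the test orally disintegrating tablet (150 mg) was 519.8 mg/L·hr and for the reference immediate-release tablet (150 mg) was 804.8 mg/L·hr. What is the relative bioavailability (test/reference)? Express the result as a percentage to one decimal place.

F_rel = (AUC_test/D_test) / (AUC_ref/D_ref)
      = (519.8/150) / (804.8/150)
      = 3.46533 / 5.36533 = 0.6459 = 64.59%

F_rel = 64.6%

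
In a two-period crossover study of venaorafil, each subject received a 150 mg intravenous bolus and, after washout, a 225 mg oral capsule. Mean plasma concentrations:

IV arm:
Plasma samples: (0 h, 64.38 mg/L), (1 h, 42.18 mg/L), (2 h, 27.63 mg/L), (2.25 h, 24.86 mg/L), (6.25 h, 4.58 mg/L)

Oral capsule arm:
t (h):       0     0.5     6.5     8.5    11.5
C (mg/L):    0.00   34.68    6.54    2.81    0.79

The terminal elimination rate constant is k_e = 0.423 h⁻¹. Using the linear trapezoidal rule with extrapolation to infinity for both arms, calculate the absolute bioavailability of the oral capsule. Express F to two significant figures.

Trapezoidal AUC_0→6.25 (IV):
  [0→1]: (64.38+42.18)/2 × 1 = 53.28
  [1→2]: (42.18+27.63)/2 × 1 = 34.905
  [2→2.25]: (27.63+24.86)/2 × 0.25 = 6.56125
  [2.25→6.25]: (24.86+4.58)/2 × 4 = 58.88
  Sum = 153.62625 mg/L·h
IV tail: 4.58/0.423 = 10.827; AUC_iv,0→∞ = 153.62625 + 10.827 = 164.45325 mg/L·h
Trapezoidal AUC_0→11.5 (oral capsule):
  [0→0.5]: (0.00+34.68)/2 × 0.5 = 8.67
  [0.5→6.5]: (34.68+6.54)/2 × 6 = 123.66
  [6.5→8.5]: (6.54+2.81)/2 × 2 = 9.35
  [8.5→11.5]: (2.81+0.79)/2 × 3 = 5.4
  Sum = 147.08 mg/L·h
oral capsule tail: 0.79/0.423 = 1.868; AUC_ev,0→∞ = 147.08 + 1.868 = 148.948 mg/L·h
F = (AUC_ev/D_ev)/(AUC_iv/D_iv) = (148.948/225)/(164.45325/150) = 0.661991/1.096355 = 0.6038

F = 0.60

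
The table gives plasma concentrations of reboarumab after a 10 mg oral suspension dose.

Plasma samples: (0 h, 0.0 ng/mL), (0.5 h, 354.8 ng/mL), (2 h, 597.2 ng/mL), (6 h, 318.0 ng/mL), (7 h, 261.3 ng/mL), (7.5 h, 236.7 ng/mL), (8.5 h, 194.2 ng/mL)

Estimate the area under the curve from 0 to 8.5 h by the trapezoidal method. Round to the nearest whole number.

Trapezoidal AUC_0→8.5:
  [0→0.5]: (0.0+354.8)/2 × 0.5 = 88.7
  [0.5→2]: (354.8+597.2)/2 × 1.5 = 714.0
  [2→6]: (597.2+318.0)/2 × 4 = 1830.4
  [6→7]: (318.0+261.3)/2 × 1 = 289.65
  [7→7.5]: (261.3+236.7)/2 × 0.5 = 124.5
  [7.5→8.5]: (236.7+194.2)/2 × 1 = 215.45
  Sum = 3262.7 ng/mL·h

AUC = 3263 ng/mL·h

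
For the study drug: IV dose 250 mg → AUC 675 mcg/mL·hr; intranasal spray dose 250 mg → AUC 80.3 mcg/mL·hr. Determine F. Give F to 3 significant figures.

F = 0.119

F = (AUC_ev / D_ev) / (AUC_iv / D_iv)
  = (80.3/250) / (675/250)
  = 0.3212 / 2.7 = 0.1190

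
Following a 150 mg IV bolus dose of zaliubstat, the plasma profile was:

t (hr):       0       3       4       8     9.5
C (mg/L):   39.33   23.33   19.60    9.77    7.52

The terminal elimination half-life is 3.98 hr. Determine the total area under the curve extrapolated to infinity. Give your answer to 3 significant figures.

AUC = 230 mg/L·hr

Trapezoidal AUC_0→9.5:
  [0→3]: (39.33+23.33)/2 × 3 = 93.99
  [3→4]: (23.33+19.60)/2 × 1 = 21.465
  [4→8]: (19.60+9.77)/2 × 4 = 58.74
  [8→9.5]: (9.77+7.52)/2 × 1.5 = 12.9675
  Sum = 187.1625 mg/L·hr
k_e = ln2 / t½ = 0.693147 / 3.98 = 0.1742 hr^-1
Extrapolated tail: C_last / k_e = 7.52 / 0.1742 = 43.169
AUC_0→∞ = 187.1625 + 43.169 = 230.3315 mg/L·hr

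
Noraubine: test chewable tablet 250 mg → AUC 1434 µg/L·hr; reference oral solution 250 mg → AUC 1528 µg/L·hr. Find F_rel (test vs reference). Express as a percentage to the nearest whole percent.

F_rel = (AUC_test/D_test) / (AUC_ref/D_ref)
      = (1434/250) / (1528/250)
      = 5.736 / 6.112 = 0.9385 = 93.85%

F_rel = 94%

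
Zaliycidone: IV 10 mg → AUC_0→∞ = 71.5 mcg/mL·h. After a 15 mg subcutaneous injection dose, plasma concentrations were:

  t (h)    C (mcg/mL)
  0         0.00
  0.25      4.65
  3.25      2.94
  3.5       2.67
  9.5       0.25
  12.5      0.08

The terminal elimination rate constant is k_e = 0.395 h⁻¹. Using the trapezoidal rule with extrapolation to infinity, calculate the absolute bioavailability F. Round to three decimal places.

F = 0.206

Trapezoidal AUC_0→12.5 (subcutaneous injection):
  [0→0.25]: (0.00+4.65)/2 × 0.25 = 0.58125
  [0.25→3.25]: (4.65+2.94)/2 × 3 = 11.385
  [3.25→3.5]: (2.94+2.67)/2 × 0.25 = 0.70125
  [3.5→9.5]: (2.67+0.25)/2 × 6 = 8.76
  [9.5→12.5]: (0.25+0.08)/2 × 3 = 0.495
  Sum = 21.9225 mcg/mL·h
Tail: C_last/k_e = 0.08/0.395 = 0.203
AUC_0→∞ (subcutaneous injection) = 21.9225 + 0.203 = 22.1255 mcg/mL·h
F = (AUC_ev/D_ev)/(AUC_iv/D_iv) = (22.1255/15)/(71.5/10) = 1.47503/7.15 = 0.2063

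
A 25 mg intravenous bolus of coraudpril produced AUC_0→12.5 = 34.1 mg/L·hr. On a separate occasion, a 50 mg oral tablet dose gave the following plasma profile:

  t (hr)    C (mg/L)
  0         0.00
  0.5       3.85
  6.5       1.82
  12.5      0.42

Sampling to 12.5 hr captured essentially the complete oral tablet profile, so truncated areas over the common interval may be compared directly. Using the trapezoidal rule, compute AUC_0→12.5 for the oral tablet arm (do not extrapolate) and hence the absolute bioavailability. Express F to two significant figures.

F = 0.36

Trapezoidal AUC_0→12.5 (oral tablet):
  [0→0.5]: (0.00+3.85)/2 × 0.5 = 0.9625
  [0.5→6.5]: (3.85+1.82)/2 × 6 = 17.01
  [6.5→12.5]: (1.82+0.42)/2 × 6 = 6.72
  Sum = 24.6925 mg/L·hr
F = (AUC_ev/D_ev)/(AUC_iv/D_iv) = (24.6925/50)/(34.1/25) = 0.49385/1.364 = 0.3621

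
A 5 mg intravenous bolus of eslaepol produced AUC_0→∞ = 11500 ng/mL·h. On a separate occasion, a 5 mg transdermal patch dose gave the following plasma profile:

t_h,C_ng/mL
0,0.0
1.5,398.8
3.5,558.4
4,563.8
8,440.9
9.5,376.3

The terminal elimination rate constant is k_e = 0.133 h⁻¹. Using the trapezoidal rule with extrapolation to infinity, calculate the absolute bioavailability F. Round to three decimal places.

Trapezoidal AUC_0→9.5 (transdermal patch):
  [0→1.5]: (0.0+398.8)/2 × 1.5 = 299.1
  [1.5→3.5]: (398.8+558.4)/2 × 2 = 957.2
  [3.5→4]: (558.4+563.8)/2 × 0.5 = 280.55
  [4→8]: (563.8+440.9)/2 × 4 = 2009.4
  [8→9.5]: (440.9+376.3)/2 × 1.5 = 612.9
  Sum = 4159.15 ng/mL·h
Tail: C_last/k_e = 376.3/0.133 = 2829.323
AUC_0→∞ (transdermal patch) = 4159.15 + 2829.323 = 6988.473 ng/mL·h
F = (AUC_ev/D_ev)/(AUC_iv/D_iv) = (6988.473/5)/(11500/5) = 1397.6946/2300 = 0.6077

F = 0.608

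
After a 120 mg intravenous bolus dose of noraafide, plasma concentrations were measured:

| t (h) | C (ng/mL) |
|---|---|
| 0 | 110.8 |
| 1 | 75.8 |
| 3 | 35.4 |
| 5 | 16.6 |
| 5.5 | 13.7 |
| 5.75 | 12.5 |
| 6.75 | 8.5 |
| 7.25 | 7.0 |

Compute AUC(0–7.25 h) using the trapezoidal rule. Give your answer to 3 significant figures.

Trapezoidal AUC_0→7.25:
  [0→1]: (110.8+75.8)/2 × 1 = 93.3
  [1→3]: (75.8+35.4)/2 × 2 = 111.2
  [3→5]: (35.4+16.6)/2 × 2 = 52.0
  [5→5.5]: (16.6+13.7)/2 × 0.5 = 7.575
  [5.5→5.75]: (13.7+12.5)/2 × 0.25 = 3.275
  [5.75→6.75]: (12.5+8.5)/2 × 1 = 10.5
  [6.75→7.25]: (8.5+7.0)/2 × 0.5 = 3.875
  Sum = 281.725 ng/mL·h

AUC = 282 ng/mL·h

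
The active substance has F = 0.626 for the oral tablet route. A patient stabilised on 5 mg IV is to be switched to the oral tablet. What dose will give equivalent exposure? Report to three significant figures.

For equal systemic exposure: F × D_ev = D_iv
D_ev = D_iv / F = 5 / 0.626 = 7.98722 mg

D_oral = 7.99 mg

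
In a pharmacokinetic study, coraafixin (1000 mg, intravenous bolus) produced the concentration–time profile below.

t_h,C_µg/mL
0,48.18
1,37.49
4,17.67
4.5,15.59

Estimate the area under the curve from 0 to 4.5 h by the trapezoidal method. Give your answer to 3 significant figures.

Trapezoidal AUC_0→4.5:
  [0→1]: (48.18+37.49)/2 × 1 = 42.835
  [1→4]: (37.49+17.67)/2 × 3 = 82.74
  [4→4.5]: (17.67+15.59)/2 × 0.5 = 8.315
  Sum = 133.89 µg/mL·h

AUC = 134 µg/mL·h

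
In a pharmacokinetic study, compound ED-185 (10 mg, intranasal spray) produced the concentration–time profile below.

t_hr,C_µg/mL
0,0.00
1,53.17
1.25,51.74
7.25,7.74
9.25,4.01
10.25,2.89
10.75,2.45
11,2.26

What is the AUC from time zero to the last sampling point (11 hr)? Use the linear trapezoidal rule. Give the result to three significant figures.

AUC = 235 µg/mL·hr

Trapezoidal AUC_0→11:
  [0→1]: (0.00+53.17)/2 × 1 = 26.585
  [1→1.25]: (53.17+51.74)/2 × 0.25 = 13.11375
  [1.25→7.25]: (51.74+7.74)/2 × 6 = 178.44
  [7.25→9.25]: (7.74+4.01)/2 × 2 = 11.75
  [9.25→10.25]: (4.01+2.89)/2 × 1 = 3.45
  [10.25→10.75]: (2.89+2.45)/2 × 0.5 = 1.335
  [10.75→11]: (2.45+2.26)/2 × 0.25 = 0.58875
  Sum = 235.2625 µg/mL·hr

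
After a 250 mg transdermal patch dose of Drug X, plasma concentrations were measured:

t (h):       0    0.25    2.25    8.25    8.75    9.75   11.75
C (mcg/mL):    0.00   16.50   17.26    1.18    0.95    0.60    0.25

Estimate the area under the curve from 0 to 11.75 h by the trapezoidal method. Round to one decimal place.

Trapezoidal AUC_0→11.75:
  [0→0.25]: (0.00+16.50)/2 × 0.25 = 2.0625
  [0.25→2.25]: (16.50+17.26)/2 × 2 = 33.76
  [2.25→8.25]: (17.26+1.18)/2 × 6 = 55.32
  [8.25→8.75]: (1.18+0.95)/2 × 0.5 = 0.5325
  [8.75→9.75]: (0.95+0.60)/2 × 1 = 0.775
  [9.75→11.75]: (0.60+0.25)/2 × 2 = 0.85
  Sum = 93.3 mcg/mL·h

AUC = 93.3 mcg/mL·h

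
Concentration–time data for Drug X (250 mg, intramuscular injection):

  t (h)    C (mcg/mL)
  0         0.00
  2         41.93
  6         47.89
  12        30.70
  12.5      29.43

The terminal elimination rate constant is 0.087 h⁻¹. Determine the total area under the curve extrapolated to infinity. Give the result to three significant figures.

AUC = 811 mcg/mL·h

Trapezoidal AUC_0→12.5:
  [0→2]: (0.00+41.93)/2 × 2 = 41.93
  [2→6]: (41.93+47.89)/2 × 4 = 179.64
  [6→12]: (47.89+30.70)/2 × 6 = 235.77
  [12→12.5]: (30.70+29.43)/2 × 0.5 = 15.0325
  Sum = 472.3725 mcg/mL·h
Extrapolated tail: C_last / k_e = 29.43 / 0.087 = 338.276
AUC_0→∞ = 472.3725 + 338.276 = 810.6485 mcg/mL·h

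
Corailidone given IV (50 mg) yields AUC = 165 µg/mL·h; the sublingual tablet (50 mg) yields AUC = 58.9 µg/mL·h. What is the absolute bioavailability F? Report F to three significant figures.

F = 0.357

F = (AUC_ev / D_ev) / (AUC_iv / D_iv)
  = (58.9/50) / (165/50)
  = 1.178 / 3.3 = 0.3570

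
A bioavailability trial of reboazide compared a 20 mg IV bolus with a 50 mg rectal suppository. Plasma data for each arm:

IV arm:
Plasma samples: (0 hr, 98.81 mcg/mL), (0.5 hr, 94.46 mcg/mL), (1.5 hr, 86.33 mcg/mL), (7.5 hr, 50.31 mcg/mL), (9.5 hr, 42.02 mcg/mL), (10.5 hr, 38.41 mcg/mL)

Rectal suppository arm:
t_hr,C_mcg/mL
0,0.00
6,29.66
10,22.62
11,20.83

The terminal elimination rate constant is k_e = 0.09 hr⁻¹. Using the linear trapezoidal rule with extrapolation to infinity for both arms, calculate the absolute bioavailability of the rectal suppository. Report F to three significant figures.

Trapezoidal AUC_0→10.5 (IV):
  [0→0.5]: (98.81+94.46)/2 × 0.5 = 48.3175
  [0.5→1.5]: (94.46+86.33)/2 × 1 = 90.395
  [1.5→7.5]: (86.33+50.31)/2 × 6 = 409.92
  [7.5→9.5]: (50.31+42.02)/2 × 2 = 92.33
  [9.5→10.5]: (42.02+38.41)/2 × 1 = 40.215
  Sum = 681.1775 mcg/mL·hr
IV tail: 38.41/0.09 = 426.778; AUC_iv,0→∞ = 681.1775 + 426.778 = 1107.9555 mcg/mL·hr
Trapezoidal AUC_0→11 (rectal suppository):
  [0→6]: (0.00+29.66)/2 × 6 = 88.98
  [6→10]: (29.66+22.62)/2 × 4 = 104.56
  [10→11]: (22.62+20.83)/2 × 1 = 21.725
  Sum = 215.265 mcg/mL·hr
rectal suppository tail: 20.83/0.09 = 231.444; AUC_ev,0→∞ = 215.265 + 231.444 = 446.709 mcg/mL·hr
F = (AUC_ev/D_ev)/(AUC_iv/D_iv) = (446.709/50)/(1107.9555/20) = 8.93418/55.397775 = 0.1613

F = 0.161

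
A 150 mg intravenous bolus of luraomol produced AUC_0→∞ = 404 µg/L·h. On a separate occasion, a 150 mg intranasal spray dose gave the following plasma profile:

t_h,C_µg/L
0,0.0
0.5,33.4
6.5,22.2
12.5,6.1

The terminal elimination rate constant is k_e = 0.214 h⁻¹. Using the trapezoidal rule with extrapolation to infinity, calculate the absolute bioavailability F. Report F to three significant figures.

F = 0.714

Trapezoidal AUC_0→12.5 (intranasal spray):
  [0→0.5]: (0.0+33.4)/2 × 0.5 = 8.35
  [0.5→6.5]: (33.4+22.2)/2 × 6 = 166.8
  [6.5→12.5]: (22.2+6.1)/2 × 6 = 84.9
  Sum = 260.05 µg/L·h
Tail: C_last/k_e = 6.1/0.214 = 28.505
AUC_0→∞ (intranasal spray) = 260.05 + 28.505 = 288.555 µg/L·h
F = (AUC_ev/D_ev)/(AUC_iv/D_iv) = (288.555/150)/(404/150) = 1.9237/2.69333 = 0.7142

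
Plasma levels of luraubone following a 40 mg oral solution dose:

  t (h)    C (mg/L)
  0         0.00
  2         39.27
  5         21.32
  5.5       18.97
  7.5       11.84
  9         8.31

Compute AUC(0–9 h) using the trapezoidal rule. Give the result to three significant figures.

Trapezoidal AUC_0→9:
  [0→2]: (0.00+39.27)/2 × 2 = 39.27
  [2→5]: (39.27+21.32)/2 × 3 = 90.885
  [5→5.5]: (21.32+18.97)/2 × 0.5 = 10.0725
  [5.5→7.5]: (18.97+11.84)/2 × 2 = 30.81
  [7.5→9]: (11.84+8.31)/2 × 1.5 = 15.1125
  Sum = 186.15 mg/L·h

AUC = 186 mg/L·h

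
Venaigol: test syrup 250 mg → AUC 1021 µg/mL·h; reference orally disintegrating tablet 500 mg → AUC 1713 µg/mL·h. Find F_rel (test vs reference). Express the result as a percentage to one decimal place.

F_rel = (AUC_test/D_test) / (AUC_ref/D_ref)
      = (1021/250) / (1713/500)
      = 4.084 / 3.426 = 1.1921 = 119.21%

F_rel = 119.2%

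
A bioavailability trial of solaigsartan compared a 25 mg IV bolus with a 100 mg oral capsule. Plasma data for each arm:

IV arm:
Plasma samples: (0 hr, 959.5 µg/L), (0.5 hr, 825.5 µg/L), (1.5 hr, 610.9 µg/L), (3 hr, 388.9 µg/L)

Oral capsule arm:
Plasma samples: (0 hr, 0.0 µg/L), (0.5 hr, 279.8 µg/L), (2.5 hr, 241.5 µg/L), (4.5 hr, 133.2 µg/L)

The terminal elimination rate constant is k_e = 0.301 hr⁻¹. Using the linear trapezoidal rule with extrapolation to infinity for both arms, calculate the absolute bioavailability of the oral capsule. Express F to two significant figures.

F = 0.11

Trapezoidal AUC_0→3 (IV):
  [0→0.5]: (959.5+825.5)/2 × 0.5 = 446.25
  [0.5→1.5]: (825.5+610.9)/2 × 1 = 718.2
  [1.5→3]: (610.9+388.9)/2 × 1.5 = 749.85
  Sum = 1914.3 µg/L·hr
IV tail: 388.9/0.301 = 1292.027; AUC_iv,0→∞ = 1914.3 + 1292.027 = 3206.327 µg/L·hr
Trapezoidal AUC_0→4.5 (oral capsule):
  [0→0.5]: (0.0+279.8)/2 × 0.5 = 69.95
  [0.5→2.5]: (279.8+241.5)/2 × 2 = 521.3
  [2.5→4.5]: (241.5+133.2)/2 × 2 = 374.7
  Sum = 965.95 µg/L·hr
oral capsule tail: 133.2/0.301 = 442.525; AUC_ev,0→∞ = 965.95 + 442.525 = 1408.475 µg/L·hr
F = (AUC_ev/D_ev)/(AUC_iv/D_iv) = (1408.475/100)/(3206.327/25) = 14.08475/128.25308 = 0.1098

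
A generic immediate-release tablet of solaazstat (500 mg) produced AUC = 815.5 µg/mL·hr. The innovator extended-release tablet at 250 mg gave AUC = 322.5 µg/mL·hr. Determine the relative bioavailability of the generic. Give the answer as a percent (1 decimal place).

F_rel = (AUC_test/D_test) / (AUC_ref/D_ref)
      = (815.5/500) / (322.5/250)
      = 1.631 / 1.29 = 1.2643 = 126.43%

F_rel = 126.4%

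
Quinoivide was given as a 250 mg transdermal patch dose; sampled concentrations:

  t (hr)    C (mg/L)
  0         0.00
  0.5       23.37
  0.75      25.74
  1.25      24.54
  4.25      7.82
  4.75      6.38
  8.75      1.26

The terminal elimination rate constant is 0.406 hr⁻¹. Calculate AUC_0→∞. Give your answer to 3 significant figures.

AUC = 95.0 mg/L·hr

Trapezoidal AUC_0→8.75:
  [0→0.5]: (0.00+23.37)/2 × 0.5 = 5.8425
  [0.5→0.75]: (23.37+25.74)/2 × 0.25 = 6.13875
  [0.75→1.25]: (25.74+24.54)/2 × 0.5 = 12.57
  [1.25→4.25]: (24.54+7.82)/2 × 3 = 48.54
  [4.25→4.75]: (7.82+6.38)/2 × 0.5 = 3.55
  [4.75→8.75]: (6.38+1.26)/2 × 4 = 15.28
  Sum = 91.92125 mg/L·hr
Extrapolated tail: C_last / k_e = 1.26 / 0.406 = 3.103
AUC_0→∞ = 91.92125 + 3.103 = 95.02425 mg/L·hr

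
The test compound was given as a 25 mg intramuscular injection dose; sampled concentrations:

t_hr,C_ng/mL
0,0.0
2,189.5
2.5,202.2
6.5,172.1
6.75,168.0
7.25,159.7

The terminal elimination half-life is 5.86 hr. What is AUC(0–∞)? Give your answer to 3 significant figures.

AUC = 2510 ng/mL·hr

Trapezoidal AUC_0→7.25:
  [0→2]: (0.0+189.5)/2 × 2 = 189.5
  [2→2.5]: (189.5+202.2)/2 × 0.5 = 97.925
  [2.5→6.5]: (202.2+172.1)/2 × 4 = 748.6
  [6.5→6.75]: (172.1+168.0)/2 × 0.25 = 42.5125
  [6.75→7.25]: (168.0+159.7)/2 × 0.5 = 81.925
  Sum = 1160.4625 ng/mL·hr
k_e = ln2 / t½ = 0.693147 / 5.86 = 0.1183 hr^-1
Extrapolated tail: C_last / k_e = 159.7 / 0.1183 = 1349.958
AUC_0→∞ = 1160.4625 + 1349.958 = 2510.4205 ng/mL·hr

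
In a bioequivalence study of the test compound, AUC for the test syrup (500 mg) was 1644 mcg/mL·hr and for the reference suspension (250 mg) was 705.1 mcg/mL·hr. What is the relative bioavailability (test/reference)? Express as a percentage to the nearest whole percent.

F_rel = 117%

F_rel = (AUC_test/D_test) / (AUC_ref/D_ref)
      = (1644/500) / (705.1/250)
      = 3.288 / 2.8204 = 1.1658 = 116.58%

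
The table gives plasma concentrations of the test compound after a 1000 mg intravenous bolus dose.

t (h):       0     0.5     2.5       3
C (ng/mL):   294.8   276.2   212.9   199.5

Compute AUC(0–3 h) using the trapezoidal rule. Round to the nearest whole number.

AUC = 735 ng/mL·h

Trapezoidal AUC_0→3:
  [0→0.5]: (294.8+276.2)/2 × 0.5 = 142.75
  [0.5→2.5]: (276.2+212.9)/2 × 2 = 489.1
  [2.5→3]: (212.9+199.5)/2 × 0.5 = 103.1
  Sum = 734.95 ng/mL·h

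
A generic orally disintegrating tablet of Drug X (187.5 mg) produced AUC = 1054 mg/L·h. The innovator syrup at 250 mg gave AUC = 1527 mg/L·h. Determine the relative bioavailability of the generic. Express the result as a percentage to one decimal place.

F_rel = 92.0%

F_rel = (AUC_test/D_test) / (AUC_ref/D_ref)
      = (1054/187.5) / (1527/250)
      = 5.62133 / 6.108 = 0.9203 = 92.03%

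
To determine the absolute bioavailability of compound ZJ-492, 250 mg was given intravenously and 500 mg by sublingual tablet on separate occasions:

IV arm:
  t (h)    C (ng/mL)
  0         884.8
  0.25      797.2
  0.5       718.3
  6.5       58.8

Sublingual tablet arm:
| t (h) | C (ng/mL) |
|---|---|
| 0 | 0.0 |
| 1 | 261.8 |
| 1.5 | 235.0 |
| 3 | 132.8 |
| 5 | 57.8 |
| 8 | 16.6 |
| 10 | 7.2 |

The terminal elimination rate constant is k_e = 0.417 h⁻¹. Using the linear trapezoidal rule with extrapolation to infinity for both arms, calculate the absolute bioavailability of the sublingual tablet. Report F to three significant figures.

Trapezoidal AUC_0→6.5 (IV):
  [0→0.25]: (884.8+797.2)/2 × 0.25 = 210.25
  [0.25→0.5]: (797.2+718.3)/2 × 0.25 = 189.4375
  [0.5→6.5]: (718.3+58.8)/2 × 6 = 2331.3
  Sum = 2730.9875 ng/mL·h
IV tail: 58.8/0.417 = 141.007; AUC_iv,0→∞ = 2730.9875 + 141.007 = 2871.9945 ng/mL·h
Trapezoidal AUC_0→10 (sublingual tablet):
  [0→1]: (0.0+261.8)/2 × 1 = 130.9
  [1→1.5]: (261.8+235.0)/2 × 0.5 = 124.2
  [1.5→3]: (235.0+132.8)/2 × 1.5 = 275.85
  [3→5]: (132.8+57.8)/2 × 2 = 190.6
  [5→8]: (57.8+16.6)/2 × 3 = 111.6
  [8→10]: (16.6+7.2)/2 × 2 = 23.8
  Sum = 856.95 ng/mL·h
sublingual tablet tail: 7.2/0.417 = 17.266; AUC_ev,0→∞ = 856.95 + 17.266 = 874.216 ng/mL·h
F = (AUC_ev/D_ev)/(AUC_iv/D_iv) = (874.216/500)/(2871.9945/250) = 1.748432/11.487978 = 0.1522

F = 0.152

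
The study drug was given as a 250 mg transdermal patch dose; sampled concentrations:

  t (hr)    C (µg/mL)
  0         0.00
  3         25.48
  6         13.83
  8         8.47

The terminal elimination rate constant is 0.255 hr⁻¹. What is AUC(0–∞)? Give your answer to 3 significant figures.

AUC = 153 µg/mL·hr

Trapezoidal AUC_0→8:
  [0→3]: (0.00+25.48)/2 × 3 = 38.22
  [3→6]: (25.48+13.83)/2 × 3 = 58.965
  [6→8]: (13.83+8.47)/2 × 2 = 22.3
  Sum = 119.485 µg/mL·hr
Extrapolated tail: C_last / k_e = 8.47 / 0.255 = 33.216
AUC_0→∞ = 119.485 + 33.216 = 152.701 µg/mL·hr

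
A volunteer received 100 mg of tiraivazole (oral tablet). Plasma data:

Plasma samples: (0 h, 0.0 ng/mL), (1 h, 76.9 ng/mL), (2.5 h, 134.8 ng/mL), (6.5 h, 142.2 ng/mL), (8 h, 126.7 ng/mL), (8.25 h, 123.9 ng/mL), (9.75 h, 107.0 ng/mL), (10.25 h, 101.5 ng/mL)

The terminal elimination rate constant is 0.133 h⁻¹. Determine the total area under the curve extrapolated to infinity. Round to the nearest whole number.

AUC = 1973 ng/mL·h

Trapezoidal AUC_0→10.25:
  [0→1]: (0.0+76.9)/2 × 1 = 38.45
  [1→2.5]: (76.9+134.8)/2 × 1.5 = 158.775
  [2.5→6.5]: (134.8+142.2)/2 × 4 = 554.0
  [6.5→8]: (142.2+126.7)/2 × 1.5 = 201.675
  [8→8.25]: (126.7+123.9)/2 × 0.25 = 31.325
  [8.25→9.75]: (123.9+107.0)/2 × 1.5 = 173.175
  [9.75→10.25]: (107.0+101.5)/2 × 0.5 = 52.125
  Sum = 1209.525 ng/mL·h
Extrapolated tail: C_last / k_e = 101.5 / 0.133 = 763.158
AUC_0→∞ = 1209.525 + 763.158 = 1972.683 ng/mL·h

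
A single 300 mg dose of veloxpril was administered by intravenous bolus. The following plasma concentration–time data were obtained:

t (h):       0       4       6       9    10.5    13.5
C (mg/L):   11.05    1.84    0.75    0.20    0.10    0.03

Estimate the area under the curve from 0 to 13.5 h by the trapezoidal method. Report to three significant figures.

AUC = 30.2 mg/L·h

Trapezoidal AUC_0→13.5:
  [0→4]: (11.05+1.84)/2 × 4 = 25.78
  [4→6]: (1.84+0.75)/2 × 2 = 2.59
  [6→9]: (0.75+0.20)/2 × 3 = 1.425
  [9→10.5]: (0.20+0.10)/2 × 1.5 = 0.225
  [10.5→13.5]: (0.10+0.03)/2 × 3 = 0.195
  Sum = 30.215 mg/L·h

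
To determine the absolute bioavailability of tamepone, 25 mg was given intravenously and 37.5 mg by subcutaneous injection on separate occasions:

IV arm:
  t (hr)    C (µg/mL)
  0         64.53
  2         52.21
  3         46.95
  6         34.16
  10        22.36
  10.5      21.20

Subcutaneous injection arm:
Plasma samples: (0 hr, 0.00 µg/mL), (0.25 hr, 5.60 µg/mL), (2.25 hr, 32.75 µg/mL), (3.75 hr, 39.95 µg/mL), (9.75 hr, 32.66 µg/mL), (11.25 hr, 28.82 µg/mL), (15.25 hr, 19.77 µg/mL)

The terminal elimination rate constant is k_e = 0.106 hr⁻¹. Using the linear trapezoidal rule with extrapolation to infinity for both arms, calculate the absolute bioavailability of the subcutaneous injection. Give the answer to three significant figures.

F = 0.699

Trapezoidal AUC_0→10.5 (IV):
  [0→2]: (64.53+52.21)/2 × 2 = 116.74
  [2→3]: (52.21+46.95)/2 × 1 = 49.58
  [3→6]: (46.95+34.16)/2 × 3 = 121.665
  [6→10]: (34.16+22.36)/2 × 4 = 113.04
  [10→10.5]: (22.36+21.20)/2 × 0.5 = 10.89
  Sum = 411.915 µg/mL·hr
IV tail: 21.20/0.106 = 200.000; AUC_iv,0→∞ = 411.915 + 200.000 = 611.915 µg/mL·hr
Trapezoidal AUC_0→15.25 (subcutaneous injection):
  [0→0.25]: (0.00+5.60)/2 × 0.25 = 0.7
  [0.25→2.25]: (5.60+32.75)/2 × 2 = 38.35
  [2.25→3.75]: (32.75+39.95)/2 × 1.5 = 54.525
  [3.75→9.75]: (39.95+32.66)/2 × 6 = 217.83
  [9.75→11.25]: (32.66+28.82)/2 × 1.5 = 46.11
  [11.25→15.25]: (28.82+19.77)/2 × 4 = 97.18
  Sum = 454.695 µg/mL·hr
subcutaneous injection tail: 19.77/0.106 = 186.509; AUC_ev,0→∞ = 454.695 + 186.509 = 641.204 µg/mL·hr
F = (AUC_ev/D_ev)/(AUC_iv/D_iv) = (641.204/37.5)/(611.915/25) = 17.0988/24.4766 = 0.6986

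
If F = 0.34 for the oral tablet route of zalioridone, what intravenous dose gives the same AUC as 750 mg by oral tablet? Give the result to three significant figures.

D_iv = 255 mg

Systemic exposure from an extravascular dose = F × D_ev, so the equivalent IV dose is F × D_ev.
D_iv = F × D_ev = 0.34 × 750 = 255 mg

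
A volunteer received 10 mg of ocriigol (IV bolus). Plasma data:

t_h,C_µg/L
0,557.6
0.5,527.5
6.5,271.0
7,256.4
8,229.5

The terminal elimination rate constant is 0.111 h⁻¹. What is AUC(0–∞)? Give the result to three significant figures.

AUC = 5110 µg/L·h

Trapezoidal AUC_0→8:
  [0→0.5]: (557.6+527.5)/2 × 0.5 = 271.275
  [0.5→6.5]: (527.5+271.0)/2 × 6 = 2395.5
  [6.5→7]: (271.0+256.4)/2 × 0.5 = 131.85
  [7→8]: (256.4+229.5)/2 × 1 = 242.95
  Sum = 3041.575 µg/L·h
Extrapolated tail: C_last / k_e = 229.5 / 0.111 = 2067.568
AUC_0→∞ = 3041.575 + 2067.568 = 5109.143 µg/L·h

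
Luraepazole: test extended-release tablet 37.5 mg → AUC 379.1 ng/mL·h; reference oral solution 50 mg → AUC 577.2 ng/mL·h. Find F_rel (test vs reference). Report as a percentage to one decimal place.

F_rel = (AUC_test/D_test) / (AUC_ref/D_ref)
      = (379.1/37.5) / (577.2/50)
      = 10.1093 / 11.544 = 0.8757 = 87.57%

F_rel = 87.6%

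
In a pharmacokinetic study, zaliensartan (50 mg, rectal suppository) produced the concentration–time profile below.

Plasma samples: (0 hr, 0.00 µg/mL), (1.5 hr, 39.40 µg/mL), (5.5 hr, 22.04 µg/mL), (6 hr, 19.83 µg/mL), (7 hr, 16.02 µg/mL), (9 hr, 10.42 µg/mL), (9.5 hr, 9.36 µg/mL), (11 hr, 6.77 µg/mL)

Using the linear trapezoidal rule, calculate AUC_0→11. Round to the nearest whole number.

AUC = 224 µg/mL·hr

Trapezoidal AUC_0→11:
  [0→1.5]: (0.00+39.40)/2 × 1.5 = 29.55
  [1.5→5.5]: (39.40+22.04)/2 × 4 = 122.88
  [5.5→6]: (22.04+19.83)/2 × 0.5 = 10.4675
  [6→7]: (19.83+16.02)/2 × 1 = 17.925
  [7→9]: (16.02+10.42)/2 × 2 = 26.44
  [9→9.5]: (10.42+9.36)/2 × 0.5 = 4.945
  [9.5→11]: (9.36+6.77)/2 × 1.5 = 12.0975
  Sum = 224.305 µg/mL·hr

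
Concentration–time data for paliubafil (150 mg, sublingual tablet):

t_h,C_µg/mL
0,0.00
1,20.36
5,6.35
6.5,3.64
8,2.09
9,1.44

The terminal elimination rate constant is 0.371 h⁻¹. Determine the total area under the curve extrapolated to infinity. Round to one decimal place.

Trapezoidal AUC_0→9:
  [0→1]: (0.00+20.36)/2 × 1 = 10.18
  [1→5]: (20.36+6.35)/2 × 4 = 53.42
  [5→6.5]: (6.35+3.64)/2 × 1.5 = 7.4925
  [6.5→8]: (3.64+2.09)/2 × 1.5 = 4.2975
  [8→9]: (2.09+1.44)/2 × 1 = 1.765
  Sum = 77.155 µg/mL·h
Extrapolated tail: C_last / k_e = 1.44 / 0.371 = 3.881
AUC_0→∞ = 77.155 + 3.881 = 81.036 µg/mL·h

AUC = 81.0 µg/mL·h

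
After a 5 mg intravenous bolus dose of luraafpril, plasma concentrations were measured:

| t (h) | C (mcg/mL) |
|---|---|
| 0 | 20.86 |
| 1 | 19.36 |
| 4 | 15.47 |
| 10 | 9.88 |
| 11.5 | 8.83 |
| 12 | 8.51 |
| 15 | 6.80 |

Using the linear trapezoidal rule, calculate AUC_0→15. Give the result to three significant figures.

Trapezoidal AUC_0→15:
  [0→1]: (20.86+19.36)/2 × 1 = 20.11
  [1→4]: (19.36+15.47)/2 × 3 = 52.245
  [4→10]: (15.47+9.88)/2 × 6 = 76.05
  [10→11.5]: (9.88+8.83)/2 × 1.5 = 14.0325
  [11.5→12]: (8.83+8.51)/2 × 0.5 = 4.335
  [12→15]: (8.51+6.80)/2 × 3 = 22.965
  Sum = 189.7375 mcg/mL·h

AUC = 190 mcg/mL·h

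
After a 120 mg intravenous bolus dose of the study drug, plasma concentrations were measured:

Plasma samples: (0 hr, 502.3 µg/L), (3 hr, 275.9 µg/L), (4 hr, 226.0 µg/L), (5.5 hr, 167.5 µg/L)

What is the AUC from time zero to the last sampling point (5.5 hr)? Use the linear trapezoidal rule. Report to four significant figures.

AUC = 1713 µg/L·hr

Trapezoidal AUC_0→5.5:
  [0→3]: (502.3+275.9)/2 × 3 = 1167.3
  [3→4]: (275.9+226.0)/2 × 1 = 250.95
  [4→5.5]: (226.0+167.5)/2 × 1.5 = 295.125
  Sum = 1713.375 µg/L·hr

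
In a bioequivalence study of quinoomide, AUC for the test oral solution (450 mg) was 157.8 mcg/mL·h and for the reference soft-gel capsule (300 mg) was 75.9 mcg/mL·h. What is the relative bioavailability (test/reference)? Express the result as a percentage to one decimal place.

F_rel = (AUC_test/D_test) / (AUC_ref/D_ref)
      = (157.8/450) / (75.9/300)
      = 0.350667 / 0.253 = 1.3860 = 138.60%

F_rel = 138.6%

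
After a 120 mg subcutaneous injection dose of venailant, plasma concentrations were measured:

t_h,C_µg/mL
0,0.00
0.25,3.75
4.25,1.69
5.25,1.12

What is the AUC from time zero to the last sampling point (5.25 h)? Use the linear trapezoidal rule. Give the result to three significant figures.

Trapezoidal AUC_0→5.25:
  [0→0.25]: (0.00+3.75)/2 × 0.25 = 0.46875
  [0.25→4.25]: (3.75+1.69)/2 × 4 = 10.88
  [4.25→5.25]: (1.69+1.12)/2 × 1 = 1.405
  Sum = 12.75375 µg/mL·h

AUC = 12.8 µg/mL·h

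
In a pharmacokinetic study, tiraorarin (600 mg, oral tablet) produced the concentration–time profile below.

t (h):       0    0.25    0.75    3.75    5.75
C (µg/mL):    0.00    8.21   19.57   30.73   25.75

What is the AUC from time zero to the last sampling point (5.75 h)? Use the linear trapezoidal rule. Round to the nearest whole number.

AUC = 140 µg/mL·h

Trapezoidal AUC_0→5.75:
  [0→0.25]: (0.00+8.21)/2 × 0.25 = 1.02625
  [0.25→0.75]: (8.21+19.57)/2 × 0.5 = 6.945
  [0.75→3.75]: (19.57+30.73)/2 × 3 = 75.45
  [3.75→5.75]: (30.73+25.75)/2 × 2 = 56.48
  Sum = 139.90125 µg/mL·h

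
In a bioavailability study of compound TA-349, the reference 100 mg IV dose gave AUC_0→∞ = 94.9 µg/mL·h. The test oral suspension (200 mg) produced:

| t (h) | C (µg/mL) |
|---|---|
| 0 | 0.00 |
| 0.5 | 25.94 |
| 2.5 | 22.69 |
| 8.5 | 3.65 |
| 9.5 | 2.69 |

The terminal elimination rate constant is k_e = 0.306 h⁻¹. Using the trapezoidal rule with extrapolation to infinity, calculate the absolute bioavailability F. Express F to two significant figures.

F = 0.77

Trapezoidal AUC_0→9.5 (oral suspension):
  [0→0.5]: (0.00+25.94)/2 × 0.5 = 6.485
  [0.5→2.5]: (25.94+22.69)/2 × 2 = 48.63
  [2.5→8.5]: (22.69+3.65)/2 × 6 = 79.02
  [8.5→9.5]: (3.65+2.69)/2 × 1 = 3.17
  Sum = 137.305 µg/mL·h
Tail: C_last/k_e = 2.69/0.306 = 8.791
AUC_0→∞ (oral suspension) = 137.305 + 8.791 = 146.096 µg/mL·h
F = (AUC_ev/D_ev)/(AUC_iv/D_iv) = (146.096/200)/(94.9/100) = 0.73048/0.949 = 0.7697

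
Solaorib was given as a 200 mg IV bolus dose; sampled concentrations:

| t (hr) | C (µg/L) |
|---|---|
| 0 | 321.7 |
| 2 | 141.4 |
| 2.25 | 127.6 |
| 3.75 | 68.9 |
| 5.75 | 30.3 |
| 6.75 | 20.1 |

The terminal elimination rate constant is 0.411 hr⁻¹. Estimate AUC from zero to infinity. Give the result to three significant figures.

AUC = 817 µg/L·hr

Trapezoidal AUC_0→6.75:
  [0→2]: (321.7+141.4)/2 × 2 = 463.1
  [2→2.25]: (141.4+127.6)/2 × 0.25 = 33.625
  [2.25→3.75]: (127.6+68.9)/2 × 1.5 = 147.375
  [3.75→5.75]: (68.9+30.3)/2 × 2 = 99.2
  [5.75→6.75]: (30.3+20.1)/2 × 1 = 25.2
  Sum = 768.5 µg/L·hr
Extrapolated tail: C_last / k_e = 20.1 / 0.411 = 48.905
AUC_0→∞ = 768.5 + 48.905 = 817.405 µg/L·hr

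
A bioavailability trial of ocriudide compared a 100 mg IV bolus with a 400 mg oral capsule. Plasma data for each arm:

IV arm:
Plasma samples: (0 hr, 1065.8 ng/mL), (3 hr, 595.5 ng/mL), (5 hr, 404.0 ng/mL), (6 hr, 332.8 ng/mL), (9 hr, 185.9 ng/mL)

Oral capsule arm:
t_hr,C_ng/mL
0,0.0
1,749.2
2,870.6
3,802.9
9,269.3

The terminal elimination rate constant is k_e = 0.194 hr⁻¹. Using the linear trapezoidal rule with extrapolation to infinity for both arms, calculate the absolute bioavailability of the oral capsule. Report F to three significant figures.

Trapezoidal AUC_0→9 (IV):
  [0→3]: (1065.8+595.5)/2 × 3 = 2491.95
  [3→5]: (595.5+404.0)/2 × 2 = 999.5
  [5→6]: (404.0+332.8)/2 × 1 = 368.4
  [6→9]: (332.8+185.9)/2 × 3 = 778.05
  Sum = 4637.9 ng/mL·hr
IV tail: 185.9/0.194 = 958.247; AUC_iv,0→∞ = 4637.9 + 958.247 = 5596.147 ng/mL·hr
Trapezoidal AUC_0→9 (oral capsule):
  [0→1]: (0.0+749.2)/2 × 1 = 374.6
  [1→2]: (749.2+870.6)/2 × 1 = 809.9
  [2→3]: (870.6+802.9)/2 × 1 = 836.75
  [3→9]: (802.9+269.3)/2 × 6 = 3216.6
  Sum = 5237.85 ng/mL·hr
oral capsule tail: 269.3/0.194 = 1388.144; AUC_ev,0→∞ = 5237.85 + 1388.144 = 6625.994 ng/mL·hr
F = (AUC_ev/D_ev)/(AUC_iv/D_iv) = (6625.994/400)/(5596.147/100) = 16.564985/55.96147 = 0.2960

F = 0.296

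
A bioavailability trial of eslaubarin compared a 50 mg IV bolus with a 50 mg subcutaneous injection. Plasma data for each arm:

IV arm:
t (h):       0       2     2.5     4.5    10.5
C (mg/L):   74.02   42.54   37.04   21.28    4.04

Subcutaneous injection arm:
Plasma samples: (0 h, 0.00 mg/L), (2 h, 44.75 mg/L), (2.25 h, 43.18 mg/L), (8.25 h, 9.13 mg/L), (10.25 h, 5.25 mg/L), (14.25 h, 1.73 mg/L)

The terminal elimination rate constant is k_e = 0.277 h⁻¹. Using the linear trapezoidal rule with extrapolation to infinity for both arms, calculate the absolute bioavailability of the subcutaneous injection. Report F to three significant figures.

Trapezoidal AUC_0→10.5 (IV):
  [0→2]: (74.02+42.54)/2 × 2 = 116.56
  [2→2.5]: (42.54+37.04)/2 × 0.5 = 19.895
  [2.5→4.5]: (37.04+21.28)/2 × 2 = 58.32
  [4.5→10.5]: (21.28+4.04)/2 × 6 = 75.96
  Sum = 270.735 mg/L·h
IV tail: 4.04/0.277 = 14.585; AUC_iv,0→∞ = 270.735 + 14.585 = 285.32 mg/L·h
Trapezoidal AUC_0→14.25 (subcutaneous injection):
  [0→2]: (0.00+44.75)/2 × 2 = 44.75
  [2→2.25]: (44.75+43.18)/2 × 0.25 = 10.99125
  [2.25→8.25]: (43.18+9.13)/2 × 6 = 156.93
  [8.25→10.25]: (9.13+5.25)/2 × 2 = 14.38
  [10.25→14.25]: (5.25+1.73)/2 × 4 = 13.96
  Sum = 241.01125 mg/L·h
subcutaneous injection tail: 1.73/0.277 = 6.245; AUC_ev,0→∞ = 241.01125 + 6.245 = 247.25625 mg/L·h
F = (AUC_ev/D_ev)/(AUC_iv/D_iv) = (247.25625/50)/(285.32/50) = 4.945125/5.7064 = 0.8666

F = 0.867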